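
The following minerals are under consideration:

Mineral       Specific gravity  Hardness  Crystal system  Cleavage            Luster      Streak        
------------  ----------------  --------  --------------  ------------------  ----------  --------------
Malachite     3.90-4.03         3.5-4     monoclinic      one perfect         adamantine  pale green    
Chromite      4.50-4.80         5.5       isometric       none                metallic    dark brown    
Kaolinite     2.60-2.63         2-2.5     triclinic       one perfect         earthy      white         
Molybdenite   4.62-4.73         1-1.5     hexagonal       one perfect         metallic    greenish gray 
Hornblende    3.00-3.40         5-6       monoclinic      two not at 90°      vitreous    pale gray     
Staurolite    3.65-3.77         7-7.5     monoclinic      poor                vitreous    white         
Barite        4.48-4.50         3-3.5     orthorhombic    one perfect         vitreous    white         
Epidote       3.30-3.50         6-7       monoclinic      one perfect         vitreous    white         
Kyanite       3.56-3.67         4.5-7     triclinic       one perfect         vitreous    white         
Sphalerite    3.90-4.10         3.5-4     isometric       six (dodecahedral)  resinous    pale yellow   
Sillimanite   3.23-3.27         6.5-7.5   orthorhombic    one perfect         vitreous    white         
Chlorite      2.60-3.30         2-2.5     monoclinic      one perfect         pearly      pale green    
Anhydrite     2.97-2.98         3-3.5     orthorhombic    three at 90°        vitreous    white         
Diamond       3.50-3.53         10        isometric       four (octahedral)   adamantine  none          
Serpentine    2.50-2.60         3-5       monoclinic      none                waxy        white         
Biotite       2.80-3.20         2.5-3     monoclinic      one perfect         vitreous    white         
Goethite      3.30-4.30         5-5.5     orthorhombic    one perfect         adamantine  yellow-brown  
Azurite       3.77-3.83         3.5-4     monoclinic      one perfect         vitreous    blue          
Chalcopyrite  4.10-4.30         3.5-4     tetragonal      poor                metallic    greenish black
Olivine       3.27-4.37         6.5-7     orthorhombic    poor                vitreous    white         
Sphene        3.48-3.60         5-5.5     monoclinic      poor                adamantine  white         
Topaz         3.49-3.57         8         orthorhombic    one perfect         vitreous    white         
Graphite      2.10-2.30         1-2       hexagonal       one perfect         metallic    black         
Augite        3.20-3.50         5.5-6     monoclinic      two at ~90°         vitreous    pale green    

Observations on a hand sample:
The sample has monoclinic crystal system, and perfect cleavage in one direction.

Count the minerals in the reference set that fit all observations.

5

Monoclinic crystal system — only Malachite, Hornblende, Staurolite, Epidote, Chlorite, Serpentine, Biotite, Azurite, Sphene, Augite remain.
Perfect cleavage in one direction excludes Hornblende, Staurolite, Serpentine, Sphene, Augite.
The minerals that satisfy all observations are Azurite, Biotite, Chlorite, Epidote, Malachite.
That is 5 minerals.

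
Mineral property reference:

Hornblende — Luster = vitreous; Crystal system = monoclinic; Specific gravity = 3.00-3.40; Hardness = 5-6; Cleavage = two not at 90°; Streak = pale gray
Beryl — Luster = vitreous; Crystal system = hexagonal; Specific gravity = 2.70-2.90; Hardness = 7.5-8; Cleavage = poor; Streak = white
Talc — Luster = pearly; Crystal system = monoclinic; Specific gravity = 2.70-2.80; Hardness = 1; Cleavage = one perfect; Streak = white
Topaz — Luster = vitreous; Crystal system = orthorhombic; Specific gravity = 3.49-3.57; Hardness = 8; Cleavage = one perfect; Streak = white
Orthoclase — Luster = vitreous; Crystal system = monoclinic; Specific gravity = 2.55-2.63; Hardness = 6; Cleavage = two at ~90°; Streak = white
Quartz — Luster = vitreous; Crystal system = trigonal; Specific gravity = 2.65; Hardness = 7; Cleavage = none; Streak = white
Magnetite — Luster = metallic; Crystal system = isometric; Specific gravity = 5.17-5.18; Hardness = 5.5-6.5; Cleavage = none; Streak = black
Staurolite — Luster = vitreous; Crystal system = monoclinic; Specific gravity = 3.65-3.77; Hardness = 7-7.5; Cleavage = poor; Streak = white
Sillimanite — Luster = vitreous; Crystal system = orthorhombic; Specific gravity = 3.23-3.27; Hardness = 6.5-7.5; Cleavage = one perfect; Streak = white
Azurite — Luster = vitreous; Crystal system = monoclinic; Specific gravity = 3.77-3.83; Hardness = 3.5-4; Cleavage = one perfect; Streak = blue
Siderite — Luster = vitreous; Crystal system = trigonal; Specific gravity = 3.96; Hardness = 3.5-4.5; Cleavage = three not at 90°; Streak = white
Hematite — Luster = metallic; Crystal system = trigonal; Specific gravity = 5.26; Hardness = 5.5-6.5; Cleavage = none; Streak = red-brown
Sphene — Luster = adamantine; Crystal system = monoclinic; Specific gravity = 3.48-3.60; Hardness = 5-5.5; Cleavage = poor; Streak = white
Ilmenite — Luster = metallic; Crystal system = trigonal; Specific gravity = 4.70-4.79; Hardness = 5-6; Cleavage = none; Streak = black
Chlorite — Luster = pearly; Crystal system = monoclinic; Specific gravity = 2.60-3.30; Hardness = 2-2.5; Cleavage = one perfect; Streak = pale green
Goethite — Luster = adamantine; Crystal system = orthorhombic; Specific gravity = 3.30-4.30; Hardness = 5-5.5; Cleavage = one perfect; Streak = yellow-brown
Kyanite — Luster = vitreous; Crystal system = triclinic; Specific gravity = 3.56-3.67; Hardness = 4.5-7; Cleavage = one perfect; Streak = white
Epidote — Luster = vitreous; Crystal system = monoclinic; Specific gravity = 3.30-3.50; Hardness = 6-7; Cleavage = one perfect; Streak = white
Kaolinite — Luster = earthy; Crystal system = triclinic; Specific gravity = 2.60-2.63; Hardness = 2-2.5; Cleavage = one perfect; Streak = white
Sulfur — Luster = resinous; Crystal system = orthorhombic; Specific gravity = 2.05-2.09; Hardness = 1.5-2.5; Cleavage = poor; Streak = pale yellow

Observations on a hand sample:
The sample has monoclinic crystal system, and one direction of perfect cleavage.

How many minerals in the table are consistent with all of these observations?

Monoclinic crystal system: narrows the field to Hornblende, Talc, Orthoclase, Staurolite, Azurite, Sphene, Chlorite, Epidote.
One direction of perfect cleavage excludes Hornblende, Orthoclase, Staurolite, Sphene.
Consistent with every observation: Azurite, Chlorite, Epidote, Talc.
That is 4 minerals.

4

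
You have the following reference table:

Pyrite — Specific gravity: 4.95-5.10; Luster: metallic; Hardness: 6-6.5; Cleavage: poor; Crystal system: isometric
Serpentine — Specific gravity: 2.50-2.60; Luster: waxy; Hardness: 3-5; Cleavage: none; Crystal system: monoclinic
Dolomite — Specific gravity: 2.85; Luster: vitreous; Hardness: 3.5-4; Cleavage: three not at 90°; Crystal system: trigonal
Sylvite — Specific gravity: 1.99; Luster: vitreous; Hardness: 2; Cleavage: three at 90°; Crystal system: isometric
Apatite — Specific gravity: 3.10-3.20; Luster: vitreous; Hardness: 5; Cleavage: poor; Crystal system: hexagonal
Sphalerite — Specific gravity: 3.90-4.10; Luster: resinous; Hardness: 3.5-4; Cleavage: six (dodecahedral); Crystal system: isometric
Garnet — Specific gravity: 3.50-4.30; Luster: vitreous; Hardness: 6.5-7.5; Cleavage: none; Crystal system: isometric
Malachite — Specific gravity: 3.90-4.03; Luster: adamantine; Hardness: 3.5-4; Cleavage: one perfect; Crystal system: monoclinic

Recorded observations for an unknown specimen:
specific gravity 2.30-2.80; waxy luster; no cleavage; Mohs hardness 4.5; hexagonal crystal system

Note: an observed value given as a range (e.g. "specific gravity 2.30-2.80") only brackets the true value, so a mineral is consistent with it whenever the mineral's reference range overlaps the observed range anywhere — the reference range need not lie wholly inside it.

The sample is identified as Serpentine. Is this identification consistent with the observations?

Specific gravity 2.30-2.80 — consistent with Serpentine (SG 2.50-2.60).
Waxy luster — consistent with Serpentine (waxy luster).
No cleavage — consistent with Serpentine (cleavage none).
Mohs hardness 4.5 — consistent with Serpentine (hardness 3-5).
Hexagonal crystal system — Serpentine has monoclinic system; which does not match.
The crystal system observation rules out Serpentine.

Inconsistent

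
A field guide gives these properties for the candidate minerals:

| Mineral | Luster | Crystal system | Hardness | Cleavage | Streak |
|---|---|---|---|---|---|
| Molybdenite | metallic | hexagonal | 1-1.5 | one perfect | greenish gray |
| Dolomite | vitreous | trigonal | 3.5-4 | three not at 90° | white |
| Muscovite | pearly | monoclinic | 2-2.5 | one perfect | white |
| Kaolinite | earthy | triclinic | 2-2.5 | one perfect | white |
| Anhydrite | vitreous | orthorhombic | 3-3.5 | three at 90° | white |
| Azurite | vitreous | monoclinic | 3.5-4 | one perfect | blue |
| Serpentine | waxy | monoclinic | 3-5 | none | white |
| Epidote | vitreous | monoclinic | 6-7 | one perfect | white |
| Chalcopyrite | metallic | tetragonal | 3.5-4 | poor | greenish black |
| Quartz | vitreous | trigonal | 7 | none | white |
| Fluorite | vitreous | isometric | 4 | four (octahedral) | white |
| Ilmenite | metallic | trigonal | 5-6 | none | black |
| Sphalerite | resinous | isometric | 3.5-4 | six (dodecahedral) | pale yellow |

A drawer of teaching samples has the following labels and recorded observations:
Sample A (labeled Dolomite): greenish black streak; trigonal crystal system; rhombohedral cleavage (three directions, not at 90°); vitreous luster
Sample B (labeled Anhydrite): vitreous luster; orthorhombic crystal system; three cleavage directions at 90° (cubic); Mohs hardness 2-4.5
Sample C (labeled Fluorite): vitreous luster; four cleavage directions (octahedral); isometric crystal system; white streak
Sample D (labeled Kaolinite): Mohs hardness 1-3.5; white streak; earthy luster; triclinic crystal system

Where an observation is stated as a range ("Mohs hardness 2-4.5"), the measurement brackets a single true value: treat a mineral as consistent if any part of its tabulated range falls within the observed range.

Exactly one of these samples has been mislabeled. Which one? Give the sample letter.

Sample A: Dolomite has white streak, but the record shows greenish black streak — this label is wrong.
Sample B: observations are consistent with Anhydrite.
Sample C: observations are consistent with Fluorite.
Sample D: observations are consistent with Kaolinite.
Only sample A is inconsistent with its label.

A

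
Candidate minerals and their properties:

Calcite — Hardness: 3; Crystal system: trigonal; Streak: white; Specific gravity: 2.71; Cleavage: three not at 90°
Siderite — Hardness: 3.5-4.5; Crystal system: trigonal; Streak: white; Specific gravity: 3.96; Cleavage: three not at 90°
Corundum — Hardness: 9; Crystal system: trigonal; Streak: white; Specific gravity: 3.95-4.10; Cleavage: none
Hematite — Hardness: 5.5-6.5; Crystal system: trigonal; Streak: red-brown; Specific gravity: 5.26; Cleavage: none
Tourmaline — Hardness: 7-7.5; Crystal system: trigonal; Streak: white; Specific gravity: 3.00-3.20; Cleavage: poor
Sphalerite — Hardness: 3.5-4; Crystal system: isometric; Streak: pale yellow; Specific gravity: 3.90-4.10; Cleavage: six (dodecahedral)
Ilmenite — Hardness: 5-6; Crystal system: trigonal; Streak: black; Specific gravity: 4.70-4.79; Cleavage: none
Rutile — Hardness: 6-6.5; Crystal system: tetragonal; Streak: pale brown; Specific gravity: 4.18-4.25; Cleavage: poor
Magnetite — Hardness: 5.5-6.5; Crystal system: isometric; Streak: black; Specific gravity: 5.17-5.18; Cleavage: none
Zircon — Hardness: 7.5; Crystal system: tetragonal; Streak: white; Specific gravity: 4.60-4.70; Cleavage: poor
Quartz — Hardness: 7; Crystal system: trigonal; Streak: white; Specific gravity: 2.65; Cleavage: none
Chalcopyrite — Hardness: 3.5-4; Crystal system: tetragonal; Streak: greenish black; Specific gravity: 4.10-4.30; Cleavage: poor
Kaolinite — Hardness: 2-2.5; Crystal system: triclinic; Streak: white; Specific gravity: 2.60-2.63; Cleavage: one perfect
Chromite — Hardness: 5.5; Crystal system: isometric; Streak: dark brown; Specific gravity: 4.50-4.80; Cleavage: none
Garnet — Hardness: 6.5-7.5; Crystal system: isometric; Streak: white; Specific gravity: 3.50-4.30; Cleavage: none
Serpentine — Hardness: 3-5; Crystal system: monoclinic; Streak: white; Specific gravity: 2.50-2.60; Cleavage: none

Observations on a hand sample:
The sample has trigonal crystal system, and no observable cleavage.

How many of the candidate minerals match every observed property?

4

Trigonal crystal system: only Calcite, Siderite, Corundum, Hematite, Tourmaline, Ilmenite, Quartz remain.
No observable cleavage excludes Calcite, Siderite, Tourmaline.
Remaining candidates: Corundum, Hematite, Ilmenite, Quartz.
That is 4 minerals.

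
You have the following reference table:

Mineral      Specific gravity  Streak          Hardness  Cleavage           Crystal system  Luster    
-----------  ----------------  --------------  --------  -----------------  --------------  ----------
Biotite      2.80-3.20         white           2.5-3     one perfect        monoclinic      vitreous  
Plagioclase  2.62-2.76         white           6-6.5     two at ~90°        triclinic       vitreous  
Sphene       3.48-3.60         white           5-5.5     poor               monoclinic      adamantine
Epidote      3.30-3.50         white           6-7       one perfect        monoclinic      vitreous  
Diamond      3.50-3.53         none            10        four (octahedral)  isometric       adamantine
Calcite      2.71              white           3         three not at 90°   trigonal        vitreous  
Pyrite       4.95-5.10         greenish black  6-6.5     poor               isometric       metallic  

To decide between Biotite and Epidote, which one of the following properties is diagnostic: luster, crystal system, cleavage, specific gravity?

Luster: both vitreous — no difference.
Crystal system: both monoclinic — no difference.
Cleavage: both one perfect — no difference.
Specific gravity: Biotite 2.80-3.20, Epidote 3.30-3.50 — distinct.
Specific gravity is the diagnostic property here.

specific gravity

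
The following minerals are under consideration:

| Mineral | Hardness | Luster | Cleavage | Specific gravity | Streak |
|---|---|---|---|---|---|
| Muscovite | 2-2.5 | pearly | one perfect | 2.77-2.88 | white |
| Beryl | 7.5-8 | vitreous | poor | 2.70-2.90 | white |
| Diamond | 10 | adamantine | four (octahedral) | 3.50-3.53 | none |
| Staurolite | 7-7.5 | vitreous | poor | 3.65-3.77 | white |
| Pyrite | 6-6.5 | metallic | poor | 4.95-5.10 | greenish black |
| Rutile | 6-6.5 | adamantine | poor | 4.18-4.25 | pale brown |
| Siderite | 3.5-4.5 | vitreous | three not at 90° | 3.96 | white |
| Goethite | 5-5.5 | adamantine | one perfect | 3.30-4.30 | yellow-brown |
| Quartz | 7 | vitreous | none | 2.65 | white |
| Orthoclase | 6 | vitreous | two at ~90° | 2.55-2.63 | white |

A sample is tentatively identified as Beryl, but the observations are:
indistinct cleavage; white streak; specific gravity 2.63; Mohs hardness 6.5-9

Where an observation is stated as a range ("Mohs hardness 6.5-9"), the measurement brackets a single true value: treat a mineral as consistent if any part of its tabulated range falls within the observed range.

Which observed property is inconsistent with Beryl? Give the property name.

specific gravity

Indistinct cleavage: Beryl has cleavage poor — within range.
White streak: Beryl has white streak — within range.
Specific gravity 2.63: Beryl has SG 2.70-2.90 — outside the reference range.
Mohs hardness 6.5-9: Beryl has hardness 7.5-8 — within range.
Everything matches except the specific gravity.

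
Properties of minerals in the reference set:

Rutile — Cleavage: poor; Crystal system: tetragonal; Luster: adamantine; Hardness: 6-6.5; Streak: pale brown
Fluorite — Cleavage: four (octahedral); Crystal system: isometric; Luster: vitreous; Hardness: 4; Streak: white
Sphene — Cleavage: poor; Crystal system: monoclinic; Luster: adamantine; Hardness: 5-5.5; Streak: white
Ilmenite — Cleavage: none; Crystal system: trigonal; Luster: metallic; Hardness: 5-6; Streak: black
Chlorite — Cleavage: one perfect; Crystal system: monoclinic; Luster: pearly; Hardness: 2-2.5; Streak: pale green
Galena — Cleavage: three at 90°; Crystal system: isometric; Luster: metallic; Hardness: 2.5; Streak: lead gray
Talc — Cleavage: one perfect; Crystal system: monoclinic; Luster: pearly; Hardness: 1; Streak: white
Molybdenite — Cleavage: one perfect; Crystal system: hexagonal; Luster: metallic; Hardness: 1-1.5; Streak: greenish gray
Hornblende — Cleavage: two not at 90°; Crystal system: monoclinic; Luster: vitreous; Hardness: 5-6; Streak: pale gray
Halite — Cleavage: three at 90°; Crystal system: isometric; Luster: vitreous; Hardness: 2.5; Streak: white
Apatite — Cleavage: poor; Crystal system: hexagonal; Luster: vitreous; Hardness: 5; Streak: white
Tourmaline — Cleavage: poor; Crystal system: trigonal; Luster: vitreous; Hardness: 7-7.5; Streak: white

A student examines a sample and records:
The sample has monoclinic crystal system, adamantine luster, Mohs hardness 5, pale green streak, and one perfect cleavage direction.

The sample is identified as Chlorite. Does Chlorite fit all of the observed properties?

Monoclinic crystal system — matches Chlorite (monoclinic system).
Adamantine luster — Chlorite has pearly luster; which does not match.
Mohs hardness 5 — Chlorite has hardness 2-2.5; which does not match.
Pale green streak — matches Chlorite (pale green streak).
One perfect cleavage direction — matches Chlorite (cleavage one perfect).
2 of the observed properties are inconsistent with Chlorite.

Inconsistent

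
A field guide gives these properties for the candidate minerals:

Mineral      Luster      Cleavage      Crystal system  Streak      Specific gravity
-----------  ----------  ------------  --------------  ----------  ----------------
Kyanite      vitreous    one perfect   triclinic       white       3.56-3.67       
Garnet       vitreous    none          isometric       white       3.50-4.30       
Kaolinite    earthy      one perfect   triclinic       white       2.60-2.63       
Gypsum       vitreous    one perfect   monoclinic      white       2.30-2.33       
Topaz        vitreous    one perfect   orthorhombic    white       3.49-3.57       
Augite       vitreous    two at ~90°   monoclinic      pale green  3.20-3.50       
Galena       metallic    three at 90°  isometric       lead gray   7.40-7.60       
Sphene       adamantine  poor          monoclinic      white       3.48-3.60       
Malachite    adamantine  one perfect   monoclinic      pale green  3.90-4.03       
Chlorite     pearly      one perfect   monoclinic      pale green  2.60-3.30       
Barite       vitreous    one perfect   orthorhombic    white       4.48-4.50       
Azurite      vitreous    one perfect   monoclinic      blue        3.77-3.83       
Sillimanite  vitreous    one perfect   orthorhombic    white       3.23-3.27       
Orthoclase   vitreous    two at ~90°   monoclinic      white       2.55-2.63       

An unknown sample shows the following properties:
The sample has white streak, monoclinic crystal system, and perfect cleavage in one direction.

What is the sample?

White streak is inconsistent with Augite, Galena, Malachite, Chlorite, Azurite.
Monoclinic crystal system — only Gypsum, Sphene, Orthoclase remain.
Perfect cleavage in one direction — leaves Gypsum.
The only mineral consistent with every observation is Gypsum.

Gypsum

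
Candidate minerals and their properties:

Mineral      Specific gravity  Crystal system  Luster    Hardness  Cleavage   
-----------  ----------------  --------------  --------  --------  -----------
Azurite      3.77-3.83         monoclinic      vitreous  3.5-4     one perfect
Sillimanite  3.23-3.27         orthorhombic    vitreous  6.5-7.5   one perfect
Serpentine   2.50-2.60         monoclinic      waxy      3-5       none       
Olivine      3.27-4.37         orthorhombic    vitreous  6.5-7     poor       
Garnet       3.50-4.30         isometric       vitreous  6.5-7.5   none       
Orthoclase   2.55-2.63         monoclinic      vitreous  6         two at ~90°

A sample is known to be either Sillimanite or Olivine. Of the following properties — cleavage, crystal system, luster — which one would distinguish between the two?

Cleavage: Sillimanite one perfect, Olivine poor — different.
Crystal system: both orthorhombic — same for both.
Luster: both vitreous — same for both.
Of the listed properties, cleavage is the one that separates them.

cleavage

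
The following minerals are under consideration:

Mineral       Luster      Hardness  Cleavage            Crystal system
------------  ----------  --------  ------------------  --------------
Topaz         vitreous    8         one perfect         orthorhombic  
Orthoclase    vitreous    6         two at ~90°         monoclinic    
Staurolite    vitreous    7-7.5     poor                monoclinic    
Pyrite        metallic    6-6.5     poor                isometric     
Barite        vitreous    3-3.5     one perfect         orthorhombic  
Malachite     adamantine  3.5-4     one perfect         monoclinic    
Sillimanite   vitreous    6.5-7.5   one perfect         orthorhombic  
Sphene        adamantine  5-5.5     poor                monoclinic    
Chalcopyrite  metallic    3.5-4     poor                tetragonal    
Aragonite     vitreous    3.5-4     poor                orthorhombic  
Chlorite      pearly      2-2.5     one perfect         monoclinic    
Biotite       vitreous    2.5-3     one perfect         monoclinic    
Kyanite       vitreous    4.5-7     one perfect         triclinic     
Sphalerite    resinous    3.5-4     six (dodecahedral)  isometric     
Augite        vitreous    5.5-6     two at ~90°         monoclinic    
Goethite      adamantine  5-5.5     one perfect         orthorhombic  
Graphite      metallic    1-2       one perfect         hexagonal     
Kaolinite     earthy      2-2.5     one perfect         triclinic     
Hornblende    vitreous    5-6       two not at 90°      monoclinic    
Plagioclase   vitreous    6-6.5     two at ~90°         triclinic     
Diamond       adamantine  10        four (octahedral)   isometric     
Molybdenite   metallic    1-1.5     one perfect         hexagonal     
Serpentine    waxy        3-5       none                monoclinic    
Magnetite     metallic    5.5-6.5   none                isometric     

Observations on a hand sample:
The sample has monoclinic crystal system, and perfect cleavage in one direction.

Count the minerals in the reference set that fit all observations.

Monoclinic crystal system: Orthoclase, Staurolite, Malachite, Sphene, Chlorite, Biotite, Augite, Hornblende, Serpentine remain.
Perfect cleavage in one direction: narrows the field to Malachite, Chlorite, Biotite.
The minerals that satisfy all observations are Biotite, Chlorite, Malachite.
That is 3 minerals.

3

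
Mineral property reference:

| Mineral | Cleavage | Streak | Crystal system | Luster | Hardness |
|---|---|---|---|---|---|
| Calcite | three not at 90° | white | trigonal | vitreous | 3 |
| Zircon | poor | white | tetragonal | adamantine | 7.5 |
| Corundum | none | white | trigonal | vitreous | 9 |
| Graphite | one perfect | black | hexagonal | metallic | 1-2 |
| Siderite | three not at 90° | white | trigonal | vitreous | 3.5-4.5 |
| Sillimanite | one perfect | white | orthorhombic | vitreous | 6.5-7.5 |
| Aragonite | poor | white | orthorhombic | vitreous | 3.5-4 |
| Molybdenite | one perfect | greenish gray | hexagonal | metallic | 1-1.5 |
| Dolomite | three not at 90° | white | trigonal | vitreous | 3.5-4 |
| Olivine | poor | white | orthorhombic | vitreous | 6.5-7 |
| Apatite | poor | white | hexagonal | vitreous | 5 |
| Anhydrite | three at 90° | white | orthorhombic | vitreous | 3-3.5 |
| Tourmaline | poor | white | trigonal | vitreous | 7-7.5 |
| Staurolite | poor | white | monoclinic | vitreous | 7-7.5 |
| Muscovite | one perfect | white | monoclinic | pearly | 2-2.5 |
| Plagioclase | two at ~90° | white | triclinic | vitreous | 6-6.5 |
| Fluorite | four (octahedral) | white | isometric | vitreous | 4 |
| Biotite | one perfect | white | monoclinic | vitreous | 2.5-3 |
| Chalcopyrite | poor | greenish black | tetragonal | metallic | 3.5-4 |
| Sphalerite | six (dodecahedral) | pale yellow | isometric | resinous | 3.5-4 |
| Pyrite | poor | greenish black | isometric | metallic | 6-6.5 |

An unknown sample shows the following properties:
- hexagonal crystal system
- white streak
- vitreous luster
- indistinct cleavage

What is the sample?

Hexagonal crystal system: only Graphite, Molybdenite, Apatite remain.
White streak: Apatite remains.
Vitreous luster: all remaining candidates fit.
Indistinct cleavage: no further eliminations.
The only mineral consistent with every observation is Apatite.

Apatite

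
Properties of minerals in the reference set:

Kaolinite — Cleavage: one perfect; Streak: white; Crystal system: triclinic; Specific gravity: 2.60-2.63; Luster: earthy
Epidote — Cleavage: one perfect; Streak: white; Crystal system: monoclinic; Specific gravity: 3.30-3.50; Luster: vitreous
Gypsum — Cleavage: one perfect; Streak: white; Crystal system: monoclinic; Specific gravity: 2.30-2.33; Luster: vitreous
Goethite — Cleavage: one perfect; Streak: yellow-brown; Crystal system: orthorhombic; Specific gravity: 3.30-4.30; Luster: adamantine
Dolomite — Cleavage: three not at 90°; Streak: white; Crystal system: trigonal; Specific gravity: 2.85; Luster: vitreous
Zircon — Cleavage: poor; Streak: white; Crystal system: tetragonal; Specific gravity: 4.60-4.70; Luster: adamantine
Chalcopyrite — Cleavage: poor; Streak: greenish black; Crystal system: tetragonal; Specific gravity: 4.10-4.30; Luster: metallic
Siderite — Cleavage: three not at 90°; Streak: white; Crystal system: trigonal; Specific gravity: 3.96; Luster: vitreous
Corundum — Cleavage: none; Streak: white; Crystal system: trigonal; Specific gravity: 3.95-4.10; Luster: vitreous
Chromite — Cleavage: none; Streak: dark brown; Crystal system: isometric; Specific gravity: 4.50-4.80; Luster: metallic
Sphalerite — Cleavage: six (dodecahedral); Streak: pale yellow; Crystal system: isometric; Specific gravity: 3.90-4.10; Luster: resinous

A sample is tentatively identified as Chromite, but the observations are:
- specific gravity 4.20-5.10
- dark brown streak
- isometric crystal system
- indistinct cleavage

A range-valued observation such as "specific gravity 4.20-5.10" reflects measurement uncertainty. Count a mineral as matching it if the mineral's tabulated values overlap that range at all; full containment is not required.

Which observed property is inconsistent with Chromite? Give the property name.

cleavage

Specific gravity 4.20-5.10: Chromite has SG 4.50-4.80 — within range.
Dark brown streak: Chromite has dark brown streak — within range.
Isometric crystal system: Chromite has isometric system — within range.
Indistinct cleavage: Chromite has cleavage none — outside the reference range.
Everything matches except the cleavage.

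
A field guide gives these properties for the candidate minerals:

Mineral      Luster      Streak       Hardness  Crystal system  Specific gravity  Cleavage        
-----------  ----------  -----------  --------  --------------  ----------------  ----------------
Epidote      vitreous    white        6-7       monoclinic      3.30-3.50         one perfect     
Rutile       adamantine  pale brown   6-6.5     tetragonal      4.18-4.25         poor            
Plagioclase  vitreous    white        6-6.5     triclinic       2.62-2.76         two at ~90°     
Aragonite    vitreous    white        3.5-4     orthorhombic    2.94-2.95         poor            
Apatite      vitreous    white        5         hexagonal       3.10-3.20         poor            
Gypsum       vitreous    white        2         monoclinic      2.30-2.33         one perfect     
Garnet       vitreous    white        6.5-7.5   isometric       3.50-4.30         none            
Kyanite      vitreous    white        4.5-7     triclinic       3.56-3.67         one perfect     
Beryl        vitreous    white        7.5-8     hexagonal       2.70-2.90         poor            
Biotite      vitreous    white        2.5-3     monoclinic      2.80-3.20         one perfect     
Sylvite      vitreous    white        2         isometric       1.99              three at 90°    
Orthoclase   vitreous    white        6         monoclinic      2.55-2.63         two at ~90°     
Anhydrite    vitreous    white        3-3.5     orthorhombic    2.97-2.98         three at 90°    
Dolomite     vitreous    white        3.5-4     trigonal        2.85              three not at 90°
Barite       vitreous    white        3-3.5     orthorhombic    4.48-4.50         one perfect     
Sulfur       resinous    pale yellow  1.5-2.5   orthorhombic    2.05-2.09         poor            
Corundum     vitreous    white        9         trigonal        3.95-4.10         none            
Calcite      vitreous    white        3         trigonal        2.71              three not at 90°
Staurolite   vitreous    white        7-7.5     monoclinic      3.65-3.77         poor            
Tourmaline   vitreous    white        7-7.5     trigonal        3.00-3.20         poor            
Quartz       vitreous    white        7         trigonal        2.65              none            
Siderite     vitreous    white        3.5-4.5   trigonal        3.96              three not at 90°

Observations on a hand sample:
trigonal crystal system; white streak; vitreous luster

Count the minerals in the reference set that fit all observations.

6

Trigonal crystal system: only Dolomite, Corundum, Calcite, Tourmaline, Quartz, Siderite remain.
White streak: all remaining candidates fit.
Vitreous luster: every remaining candidate is consistent.
Remaining candidates: Calcite, Corundum, Dolomite, Quartz, Siderite, Tourmaline.
That is 6 minerals.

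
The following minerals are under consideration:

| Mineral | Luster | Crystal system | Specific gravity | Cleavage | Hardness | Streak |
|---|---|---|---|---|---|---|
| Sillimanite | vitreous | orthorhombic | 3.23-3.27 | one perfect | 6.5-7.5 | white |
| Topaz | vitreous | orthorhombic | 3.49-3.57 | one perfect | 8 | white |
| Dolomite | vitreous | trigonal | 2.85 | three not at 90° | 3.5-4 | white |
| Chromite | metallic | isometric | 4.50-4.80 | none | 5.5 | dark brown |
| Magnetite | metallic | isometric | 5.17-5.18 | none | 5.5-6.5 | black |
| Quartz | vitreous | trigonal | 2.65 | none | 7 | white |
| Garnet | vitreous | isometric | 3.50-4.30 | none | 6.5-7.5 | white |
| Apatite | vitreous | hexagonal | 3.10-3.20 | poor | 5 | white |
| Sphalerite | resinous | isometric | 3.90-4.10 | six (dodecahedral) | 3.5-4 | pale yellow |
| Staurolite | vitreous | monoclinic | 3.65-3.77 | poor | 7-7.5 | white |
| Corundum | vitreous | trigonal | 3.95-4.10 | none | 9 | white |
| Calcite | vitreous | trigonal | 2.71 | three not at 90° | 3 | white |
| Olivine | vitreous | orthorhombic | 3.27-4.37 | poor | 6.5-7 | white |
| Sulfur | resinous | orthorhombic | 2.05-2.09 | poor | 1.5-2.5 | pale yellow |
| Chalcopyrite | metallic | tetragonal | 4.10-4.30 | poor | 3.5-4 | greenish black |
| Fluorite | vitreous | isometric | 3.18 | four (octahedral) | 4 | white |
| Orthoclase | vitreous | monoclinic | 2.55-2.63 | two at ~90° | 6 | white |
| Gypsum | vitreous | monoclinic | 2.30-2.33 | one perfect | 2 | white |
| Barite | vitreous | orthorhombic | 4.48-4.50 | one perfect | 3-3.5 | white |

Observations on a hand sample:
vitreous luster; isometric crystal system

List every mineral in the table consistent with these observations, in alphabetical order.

Vitreous luster rules out Chromite, Magnetite, Sphalerite, Sulfur, Chalcopyrite.
Isometric crystal system: only Garnet, Fluorite remain.
Consistent with every observation: Fluorite, Garnet.

Fluorite, Garnet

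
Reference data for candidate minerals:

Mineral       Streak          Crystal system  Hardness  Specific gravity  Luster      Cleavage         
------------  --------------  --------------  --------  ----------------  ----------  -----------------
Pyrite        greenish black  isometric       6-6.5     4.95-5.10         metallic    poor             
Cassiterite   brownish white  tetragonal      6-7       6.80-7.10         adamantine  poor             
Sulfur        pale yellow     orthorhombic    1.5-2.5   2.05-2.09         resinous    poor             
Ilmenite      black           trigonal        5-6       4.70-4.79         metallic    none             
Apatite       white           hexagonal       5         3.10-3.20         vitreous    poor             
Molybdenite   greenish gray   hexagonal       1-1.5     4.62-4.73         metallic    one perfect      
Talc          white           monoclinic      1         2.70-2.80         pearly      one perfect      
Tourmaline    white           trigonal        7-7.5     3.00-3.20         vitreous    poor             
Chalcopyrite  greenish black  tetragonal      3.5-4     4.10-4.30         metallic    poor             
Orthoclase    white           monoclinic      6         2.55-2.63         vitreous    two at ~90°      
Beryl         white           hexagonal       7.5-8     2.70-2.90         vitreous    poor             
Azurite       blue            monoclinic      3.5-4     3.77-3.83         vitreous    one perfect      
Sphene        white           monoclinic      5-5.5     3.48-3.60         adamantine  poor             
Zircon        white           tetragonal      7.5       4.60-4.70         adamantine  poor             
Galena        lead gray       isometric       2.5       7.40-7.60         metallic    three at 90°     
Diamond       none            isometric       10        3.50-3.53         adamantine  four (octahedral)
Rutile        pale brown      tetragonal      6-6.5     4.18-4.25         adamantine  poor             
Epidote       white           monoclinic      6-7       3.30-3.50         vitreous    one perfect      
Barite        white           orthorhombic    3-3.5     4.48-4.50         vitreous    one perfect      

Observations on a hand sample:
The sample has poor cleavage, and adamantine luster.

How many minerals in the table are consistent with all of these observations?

4

Poor cleavage — only Pyrite, Cassiterite, Sulfur, Apatite, Tourmaline, Chalcopyrite, Beryl, Sphene, Zircon, Rutile remain.
Adamantine luster — narrows the field to Cassiterite, Sphene, Zircon, Rutile.
The minerals that satisfy all observations are Cassiterite, Rutile, Sphene, Zircon.
That is 4 minerals.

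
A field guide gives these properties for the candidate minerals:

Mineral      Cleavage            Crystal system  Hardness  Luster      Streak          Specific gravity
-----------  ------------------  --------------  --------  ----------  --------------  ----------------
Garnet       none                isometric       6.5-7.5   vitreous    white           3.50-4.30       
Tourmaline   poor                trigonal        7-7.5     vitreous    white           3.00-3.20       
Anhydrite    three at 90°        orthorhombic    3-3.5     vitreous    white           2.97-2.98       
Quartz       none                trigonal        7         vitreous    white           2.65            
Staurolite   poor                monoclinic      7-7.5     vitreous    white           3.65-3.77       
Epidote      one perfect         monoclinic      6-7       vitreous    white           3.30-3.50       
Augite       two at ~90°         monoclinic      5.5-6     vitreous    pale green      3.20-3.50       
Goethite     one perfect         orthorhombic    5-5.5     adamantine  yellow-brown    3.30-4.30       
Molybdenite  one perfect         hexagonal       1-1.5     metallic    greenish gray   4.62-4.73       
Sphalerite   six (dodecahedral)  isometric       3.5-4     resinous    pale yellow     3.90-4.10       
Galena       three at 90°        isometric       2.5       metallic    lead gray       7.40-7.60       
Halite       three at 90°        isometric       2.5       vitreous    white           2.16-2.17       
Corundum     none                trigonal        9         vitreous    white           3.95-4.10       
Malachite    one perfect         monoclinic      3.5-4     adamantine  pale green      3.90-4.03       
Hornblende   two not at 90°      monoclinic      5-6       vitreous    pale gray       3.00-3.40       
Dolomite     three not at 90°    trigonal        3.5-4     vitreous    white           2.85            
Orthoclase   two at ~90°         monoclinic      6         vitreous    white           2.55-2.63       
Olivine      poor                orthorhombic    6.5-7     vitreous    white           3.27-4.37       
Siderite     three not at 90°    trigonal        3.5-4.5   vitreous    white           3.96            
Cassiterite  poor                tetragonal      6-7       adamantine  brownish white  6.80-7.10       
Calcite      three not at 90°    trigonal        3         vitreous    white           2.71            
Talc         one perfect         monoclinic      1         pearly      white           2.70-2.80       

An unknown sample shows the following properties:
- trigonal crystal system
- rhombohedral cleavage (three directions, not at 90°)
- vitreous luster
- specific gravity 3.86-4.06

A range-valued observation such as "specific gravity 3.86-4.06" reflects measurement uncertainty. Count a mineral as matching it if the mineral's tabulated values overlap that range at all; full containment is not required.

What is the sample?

Siderite

Trigonal crystal system: leaves Tourmaline, Quartz, Corundum, Dolomite, Siderite, Calcite.
Rhombohedral cleavage (three directions, not at 90°) is inconsistent with Tourmaline, Quartz, Corundum.
Vitreous luster: every remaining candidate is consistent.
Specific gravity 3.86-4.06: leaves Siderite.
Siderite is the sole remaining match.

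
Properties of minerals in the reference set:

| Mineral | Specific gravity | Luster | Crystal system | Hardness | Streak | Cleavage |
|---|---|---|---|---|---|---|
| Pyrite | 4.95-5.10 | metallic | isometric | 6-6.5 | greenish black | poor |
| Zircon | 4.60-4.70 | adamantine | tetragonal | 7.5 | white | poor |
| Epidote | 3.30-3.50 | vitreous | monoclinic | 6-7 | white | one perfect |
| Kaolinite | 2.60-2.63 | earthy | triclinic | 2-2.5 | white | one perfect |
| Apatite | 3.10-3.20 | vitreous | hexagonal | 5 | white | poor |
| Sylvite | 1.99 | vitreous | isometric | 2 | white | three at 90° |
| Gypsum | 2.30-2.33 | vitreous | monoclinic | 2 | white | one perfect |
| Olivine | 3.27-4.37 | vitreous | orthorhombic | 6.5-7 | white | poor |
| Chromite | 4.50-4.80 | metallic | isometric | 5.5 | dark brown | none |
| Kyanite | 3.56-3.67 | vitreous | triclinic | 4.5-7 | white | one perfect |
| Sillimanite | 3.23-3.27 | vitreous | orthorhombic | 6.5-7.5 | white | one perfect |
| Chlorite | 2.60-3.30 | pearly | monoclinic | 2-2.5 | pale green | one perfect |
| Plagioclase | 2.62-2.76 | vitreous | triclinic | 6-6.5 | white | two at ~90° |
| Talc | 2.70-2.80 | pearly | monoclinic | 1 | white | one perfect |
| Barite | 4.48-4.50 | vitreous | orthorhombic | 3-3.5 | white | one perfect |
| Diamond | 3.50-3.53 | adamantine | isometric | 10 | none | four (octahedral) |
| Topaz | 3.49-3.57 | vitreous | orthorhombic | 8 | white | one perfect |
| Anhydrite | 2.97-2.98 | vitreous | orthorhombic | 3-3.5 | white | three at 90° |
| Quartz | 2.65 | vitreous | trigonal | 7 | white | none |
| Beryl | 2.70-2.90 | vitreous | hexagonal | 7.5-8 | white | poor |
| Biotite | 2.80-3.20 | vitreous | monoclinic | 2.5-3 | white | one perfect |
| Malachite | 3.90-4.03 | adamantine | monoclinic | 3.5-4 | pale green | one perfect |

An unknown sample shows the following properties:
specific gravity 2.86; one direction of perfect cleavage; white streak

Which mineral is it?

Specific gravity 2.86: Chlorite, Beryl, Biotite remain.
One direction of perfect cleavage is inconsistent with Beryl.
White streak rules out Chlorite.
The only mineral consistent with every observation is Biotite.

Biotite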